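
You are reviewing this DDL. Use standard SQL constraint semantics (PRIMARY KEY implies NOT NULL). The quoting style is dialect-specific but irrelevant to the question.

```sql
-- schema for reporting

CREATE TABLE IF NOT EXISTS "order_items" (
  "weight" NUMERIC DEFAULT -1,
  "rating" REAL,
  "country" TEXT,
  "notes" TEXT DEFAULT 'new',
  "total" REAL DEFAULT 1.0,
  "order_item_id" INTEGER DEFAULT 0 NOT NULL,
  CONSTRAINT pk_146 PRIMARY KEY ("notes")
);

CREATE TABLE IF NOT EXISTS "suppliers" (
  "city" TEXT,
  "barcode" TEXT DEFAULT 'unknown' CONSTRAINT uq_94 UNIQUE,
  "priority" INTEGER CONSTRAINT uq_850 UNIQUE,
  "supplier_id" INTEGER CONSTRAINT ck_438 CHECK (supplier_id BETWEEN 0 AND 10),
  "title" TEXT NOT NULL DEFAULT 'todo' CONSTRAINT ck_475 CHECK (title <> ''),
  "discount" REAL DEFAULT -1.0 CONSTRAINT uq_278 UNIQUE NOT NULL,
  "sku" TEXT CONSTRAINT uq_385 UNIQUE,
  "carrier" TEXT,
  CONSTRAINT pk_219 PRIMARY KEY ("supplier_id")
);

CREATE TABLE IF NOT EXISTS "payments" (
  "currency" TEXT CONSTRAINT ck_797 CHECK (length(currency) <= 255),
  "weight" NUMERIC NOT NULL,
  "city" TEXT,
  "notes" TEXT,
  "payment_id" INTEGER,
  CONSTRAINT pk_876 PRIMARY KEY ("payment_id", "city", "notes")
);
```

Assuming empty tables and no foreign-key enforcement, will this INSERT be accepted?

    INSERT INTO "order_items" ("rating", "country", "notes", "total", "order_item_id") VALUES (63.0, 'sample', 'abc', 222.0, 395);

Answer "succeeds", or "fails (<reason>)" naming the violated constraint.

NOT NULL columns: notes is supplied; order_item_id is supplied.
No constraint is violated.

succeeds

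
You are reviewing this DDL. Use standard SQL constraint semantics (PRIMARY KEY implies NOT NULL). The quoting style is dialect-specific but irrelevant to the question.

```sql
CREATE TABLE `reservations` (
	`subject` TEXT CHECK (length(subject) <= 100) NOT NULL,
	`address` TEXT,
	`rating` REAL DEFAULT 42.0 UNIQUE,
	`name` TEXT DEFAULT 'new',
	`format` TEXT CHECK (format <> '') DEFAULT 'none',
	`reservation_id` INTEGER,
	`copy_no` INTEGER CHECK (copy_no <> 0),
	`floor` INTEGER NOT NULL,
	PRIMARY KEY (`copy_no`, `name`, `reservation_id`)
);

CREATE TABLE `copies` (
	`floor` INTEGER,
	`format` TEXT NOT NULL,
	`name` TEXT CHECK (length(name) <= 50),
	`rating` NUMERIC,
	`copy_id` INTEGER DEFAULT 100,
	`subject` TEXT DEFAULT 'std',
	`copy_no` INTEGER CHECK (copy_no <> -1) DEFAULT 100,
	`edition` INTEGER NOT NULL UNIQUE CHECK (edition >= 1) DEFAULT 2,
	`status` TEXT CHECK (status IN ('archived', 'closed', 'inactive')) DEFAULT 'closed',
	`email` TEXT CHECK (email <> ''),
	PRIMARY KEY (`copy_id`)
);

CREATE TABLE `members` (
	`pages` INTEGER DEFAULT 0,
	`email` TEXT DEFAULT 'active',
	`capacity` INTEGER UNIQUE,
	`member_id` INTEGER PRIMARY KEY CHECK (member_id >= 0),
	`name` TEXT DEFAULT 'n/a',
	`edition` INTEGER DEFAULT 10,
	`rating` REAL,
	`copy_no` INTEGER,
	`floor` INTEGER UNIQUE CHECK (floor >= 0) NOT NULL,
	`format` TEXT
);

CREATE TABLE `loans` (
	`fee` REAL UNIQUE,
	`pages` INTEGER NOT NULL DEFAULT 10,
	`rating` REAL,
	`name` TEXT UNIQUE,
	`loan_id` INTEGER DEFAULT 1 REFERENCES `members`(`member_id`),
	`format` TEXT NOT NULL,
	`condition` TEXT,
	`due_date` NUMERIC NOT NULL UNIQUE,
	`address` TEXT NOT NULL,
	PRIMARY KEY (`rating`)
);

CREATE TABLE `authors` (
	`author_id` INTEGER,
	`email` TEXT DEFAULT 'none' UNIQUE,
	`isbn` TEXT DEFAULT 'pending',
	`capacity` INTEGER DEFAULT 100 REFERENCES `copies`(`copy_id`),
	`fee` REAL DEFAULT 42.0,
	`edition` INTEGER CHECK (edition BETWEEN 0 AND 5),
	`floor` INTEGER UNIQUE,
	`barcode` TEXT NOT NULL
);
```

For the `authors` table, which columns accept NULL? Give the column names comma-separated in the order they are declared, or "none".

author_id, email, isbn, capacity, fee, edition, floor

- author_id: no NOT NULL constraint applies → nullable.
- email: UNIQUE does not imply NOT NULL → nullable.
- isbn: DEFAULT only fills an omitted column; an explicit NULL is still allowed → nullable.
- capacity: a foreign key column may be NULL unless separately constrained → nullable.
- fee: DEFAULT only fills an omitted column; an explicit NULL is still allowed → nullable.
- edition: CHECK does not forbid NULL (a CHECK constraint passes when its expression is NULL) → nullable.
- floor: UNIQUE does not imply NOT NULL → nullable.
- barcode: declared NOT NULL → not nullable.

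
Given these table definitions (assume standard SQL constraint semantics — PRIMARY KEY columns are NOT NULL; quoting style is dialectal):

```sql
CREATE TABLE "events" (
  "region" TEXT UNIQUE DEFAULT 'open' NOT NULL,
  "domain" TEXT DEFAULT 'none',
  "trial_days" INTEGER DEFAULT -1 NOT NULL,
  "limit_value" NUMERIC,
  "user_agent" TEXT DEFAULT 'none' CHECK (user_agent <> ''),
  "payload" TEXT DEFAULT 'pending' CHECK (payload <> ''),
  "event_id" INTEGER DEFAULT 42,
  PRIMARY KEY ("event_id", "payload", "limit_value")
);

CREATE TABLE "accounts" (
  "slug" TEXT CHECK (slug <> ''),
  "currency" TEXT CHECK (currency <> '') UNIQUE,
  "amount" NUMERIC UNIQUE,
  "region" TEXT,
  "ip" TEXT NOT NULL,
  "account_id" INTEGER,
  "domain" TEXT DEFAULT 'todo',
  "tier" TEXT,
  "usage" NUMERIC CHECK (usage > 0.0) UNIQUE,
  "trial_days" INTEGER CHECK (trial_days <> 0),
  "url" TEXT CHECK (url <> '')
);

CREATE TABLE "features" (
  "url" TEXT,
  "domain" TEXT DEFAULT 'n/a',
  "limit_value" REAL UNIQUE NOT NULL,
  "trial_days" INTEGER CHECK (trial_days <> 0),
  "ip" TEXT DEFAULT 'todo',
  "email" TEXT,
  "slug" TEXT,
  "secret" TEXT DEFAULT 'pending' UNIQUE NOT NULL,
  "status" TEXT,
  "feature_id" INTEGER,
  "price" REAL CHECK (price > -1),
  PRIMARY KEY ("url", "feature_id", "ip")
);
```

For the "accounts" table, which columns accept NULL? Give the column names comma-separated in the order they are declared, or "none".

- slug: CHECK does not forbid NULL (a CHECK constraint passes when its expression is NULL) → nullable.
- currency: CHECK does not forbid NULL (a CHECK constraint passes when its expression is NULL) → nullable.
- amount: UNIQUE does not imply NOT NULL → nullable.
- region: no NOT NULL constraint applies → nullable.
- ip: declared NOT NULL → not nullable.
- account_id: no NOT NULL constraint applies → nullable.
- domain: DEFAULT only fills an omitted column; an explicit NULL is still allowed → nullable.
- tier: no NOT NULL constraint applies → nullable.
- usage: CHECK does not forbid NULL (a CHECK constraint passes when its expression is NULL) → nullable.
- trial_days: CHECK does not forbid NULL (a CHECK constraint passes when its expression is NULL) → nullable.
- url: CHECK does not forbid NULL (a CHECK constraint passes when its expression is NULL) → nullable.

slug, currency, amount, region, account_id, domain, tier, usage, trial_days, url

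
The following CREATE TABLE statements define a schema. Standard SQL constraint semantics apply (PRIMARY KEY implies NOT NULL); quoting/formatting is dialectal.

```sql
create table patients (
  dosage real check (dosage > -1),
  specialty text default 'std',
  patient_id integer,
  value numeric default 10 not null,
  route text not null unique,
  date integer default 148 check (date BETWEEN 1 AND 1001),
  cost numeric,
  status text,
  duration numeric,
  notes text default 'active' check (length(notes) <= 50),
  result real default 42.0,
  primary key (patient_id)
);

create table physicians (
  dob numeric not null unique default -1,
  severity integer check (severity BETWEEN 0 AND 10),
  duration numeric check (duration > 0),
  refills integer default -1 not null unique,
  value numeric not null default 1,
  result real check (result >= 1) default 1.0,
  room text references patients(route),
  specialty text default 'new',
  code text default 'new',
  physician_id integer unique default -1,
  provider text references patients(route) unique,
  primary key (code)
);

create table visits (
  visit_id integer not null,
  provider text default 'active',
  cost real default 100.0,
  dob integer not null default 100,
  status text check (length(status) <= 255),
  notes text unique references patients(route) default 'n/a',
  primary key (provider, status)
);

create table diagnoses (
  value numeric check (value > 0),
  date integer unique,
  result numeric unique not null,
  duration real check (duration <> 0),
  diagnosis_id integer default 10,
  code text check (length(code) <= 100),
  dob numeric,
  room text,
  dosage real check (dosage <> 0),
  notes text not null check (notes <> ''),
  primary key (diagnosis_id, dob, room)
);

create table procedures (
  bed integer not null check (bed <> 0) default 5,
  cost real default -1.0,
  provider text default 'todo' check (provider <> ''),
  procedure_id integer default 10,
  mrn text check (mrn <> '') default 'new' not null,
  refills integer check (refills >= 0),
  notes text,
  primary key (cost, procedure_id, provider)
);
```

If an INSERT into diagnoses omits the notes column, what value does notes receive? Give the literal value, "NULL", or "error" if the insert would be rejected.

error

notes has no DEFAULT clause.
Omitting it would insert NULL, but it is declared NOT NULL, so the INSERT fails.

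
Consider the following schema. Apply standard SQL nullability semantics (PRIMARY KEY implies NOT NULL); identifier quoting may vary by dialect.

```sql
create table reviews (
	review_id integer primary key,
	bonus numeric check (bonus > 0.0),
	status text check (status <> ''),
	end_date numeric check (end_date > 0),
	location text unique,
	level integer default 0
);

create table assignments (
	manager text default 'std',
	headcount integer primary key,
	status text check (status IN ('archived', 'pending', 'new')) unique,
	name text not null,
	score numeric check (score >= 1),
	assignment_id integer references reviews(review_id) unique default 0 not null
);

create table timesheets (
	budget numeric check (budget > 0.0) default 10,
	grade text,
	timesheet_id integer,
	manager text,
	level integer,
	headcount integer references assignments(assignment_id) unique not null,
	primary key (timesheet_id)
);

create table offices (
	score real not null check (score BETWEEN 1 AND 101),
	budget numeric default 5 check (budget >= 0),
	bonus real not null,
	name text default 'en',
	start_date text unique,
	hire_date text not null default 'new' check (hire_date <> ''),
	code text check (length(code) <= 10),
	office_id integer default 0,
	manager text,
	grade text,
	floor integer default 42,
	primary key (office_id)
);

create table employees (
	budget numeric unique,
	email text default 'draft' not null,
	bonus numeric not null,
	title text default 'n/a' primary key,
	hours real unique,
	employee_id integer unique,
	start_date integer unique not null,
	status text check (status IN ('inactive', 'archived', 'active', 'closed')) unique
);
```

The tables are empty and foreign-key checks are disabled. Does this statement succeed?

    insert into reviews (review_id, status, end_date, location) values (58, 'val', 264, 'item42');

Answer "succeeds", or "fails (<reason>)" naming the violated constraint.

succeeds

NOT NULL columns: review_id is supplied.
CHECK constraints: 'val' satisfies (status <> ''); 264 satisfies (end_date > 0).
No constraint is violated.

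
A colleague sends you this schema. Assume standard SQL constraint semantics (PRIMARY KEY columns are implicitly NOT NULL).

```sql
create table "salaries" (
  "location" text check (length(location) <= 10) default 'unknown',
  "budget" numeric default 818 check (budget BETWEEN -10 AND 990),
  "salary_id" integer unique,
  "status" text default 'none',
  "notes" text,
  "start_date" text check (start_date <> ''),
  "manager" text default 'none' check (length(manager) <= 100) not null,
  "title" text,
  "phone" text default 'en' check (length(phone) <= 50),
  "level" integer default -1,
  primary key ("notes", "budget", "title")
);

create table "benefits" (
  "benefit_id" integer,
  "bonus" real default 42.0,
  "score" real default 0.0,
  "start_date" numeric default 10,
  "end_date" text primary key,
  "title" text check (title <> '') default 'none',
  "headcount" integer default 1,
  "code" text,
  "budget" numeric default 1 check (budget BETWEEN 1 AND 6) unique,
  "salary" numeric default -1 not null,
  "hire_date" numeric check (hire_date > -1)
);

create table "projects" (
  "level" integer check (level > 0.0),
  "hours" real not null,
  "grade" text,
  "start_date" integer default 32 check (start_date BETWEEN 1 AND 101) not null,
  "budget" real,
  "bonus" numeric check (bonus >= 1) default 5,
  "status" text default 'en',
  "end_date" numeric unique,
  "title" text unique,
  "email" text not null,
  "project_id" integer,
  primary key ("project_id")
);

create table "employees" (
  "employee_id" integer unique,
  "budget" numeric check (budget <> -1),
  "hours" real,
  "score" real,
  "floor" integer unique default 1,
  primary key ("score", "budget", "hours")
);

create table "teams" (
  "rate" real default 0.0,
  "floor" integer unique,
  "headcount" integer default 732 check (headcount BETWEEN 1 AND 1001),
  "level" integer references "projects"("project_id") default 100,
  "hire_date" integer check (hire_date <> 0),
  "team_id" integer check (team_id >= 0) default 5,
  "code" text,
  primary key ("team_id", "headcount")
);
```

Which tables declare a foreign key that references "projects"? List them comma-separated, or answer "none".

- teams.level references projects(project_id).

teams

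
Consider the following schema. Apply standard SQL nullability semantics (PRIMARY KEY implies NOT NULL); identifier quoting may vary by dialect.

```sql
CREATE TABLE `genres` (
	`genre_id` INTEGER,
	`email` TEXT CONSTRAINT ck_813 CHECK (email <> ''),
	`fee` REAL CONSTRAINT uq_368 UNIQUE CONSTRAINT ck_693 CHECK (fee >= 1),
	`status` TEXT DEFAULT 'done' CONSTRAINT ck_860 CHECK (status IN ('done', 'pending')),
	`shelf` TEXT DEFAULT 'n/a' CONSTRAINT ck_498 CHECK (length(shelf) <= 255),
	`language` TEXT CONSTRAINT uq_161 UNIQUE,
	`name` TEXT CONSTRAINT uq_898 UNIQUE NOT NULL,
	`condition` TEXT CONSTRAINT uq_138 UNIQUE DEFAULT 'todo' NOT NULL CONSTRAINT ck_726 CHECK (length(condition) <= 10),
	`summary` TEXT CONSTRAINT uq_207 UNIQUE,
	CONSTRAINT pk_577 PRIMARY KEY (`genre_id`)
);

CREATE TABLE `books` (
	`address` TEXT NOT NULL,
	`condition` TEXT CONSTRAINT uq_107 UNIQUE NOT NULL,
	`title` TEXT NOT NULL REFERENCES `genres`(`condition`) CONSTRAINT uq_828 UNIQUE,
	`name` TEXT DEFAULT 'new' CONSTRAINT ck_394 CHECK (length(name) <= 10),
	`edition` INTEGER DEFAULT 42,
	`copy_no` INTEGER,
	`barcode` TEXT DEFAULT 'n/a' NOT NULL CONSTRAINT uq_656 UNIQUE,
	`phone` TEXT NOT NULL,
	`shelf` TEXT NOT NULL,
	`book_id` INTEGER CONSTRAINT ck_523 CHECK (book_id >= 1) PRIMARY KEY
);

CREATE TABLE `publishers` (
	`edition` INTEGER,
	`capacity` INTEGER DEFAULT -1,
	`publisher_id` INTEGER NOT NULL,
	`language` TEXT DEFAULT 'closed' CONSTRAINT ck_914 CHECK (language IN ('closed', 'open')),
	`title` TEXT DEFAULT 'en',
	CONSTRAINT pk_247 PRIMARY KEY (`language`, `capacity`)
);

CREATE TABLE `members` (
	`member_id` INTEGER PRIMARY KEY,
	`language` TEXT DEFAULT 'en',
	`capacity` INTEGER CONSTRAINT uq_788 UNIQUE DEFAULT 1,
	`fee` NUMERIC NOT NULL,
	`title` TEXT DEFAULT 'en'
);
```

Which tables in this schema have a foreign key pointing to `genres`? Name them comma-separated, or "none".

- books.title references genres(condition).

books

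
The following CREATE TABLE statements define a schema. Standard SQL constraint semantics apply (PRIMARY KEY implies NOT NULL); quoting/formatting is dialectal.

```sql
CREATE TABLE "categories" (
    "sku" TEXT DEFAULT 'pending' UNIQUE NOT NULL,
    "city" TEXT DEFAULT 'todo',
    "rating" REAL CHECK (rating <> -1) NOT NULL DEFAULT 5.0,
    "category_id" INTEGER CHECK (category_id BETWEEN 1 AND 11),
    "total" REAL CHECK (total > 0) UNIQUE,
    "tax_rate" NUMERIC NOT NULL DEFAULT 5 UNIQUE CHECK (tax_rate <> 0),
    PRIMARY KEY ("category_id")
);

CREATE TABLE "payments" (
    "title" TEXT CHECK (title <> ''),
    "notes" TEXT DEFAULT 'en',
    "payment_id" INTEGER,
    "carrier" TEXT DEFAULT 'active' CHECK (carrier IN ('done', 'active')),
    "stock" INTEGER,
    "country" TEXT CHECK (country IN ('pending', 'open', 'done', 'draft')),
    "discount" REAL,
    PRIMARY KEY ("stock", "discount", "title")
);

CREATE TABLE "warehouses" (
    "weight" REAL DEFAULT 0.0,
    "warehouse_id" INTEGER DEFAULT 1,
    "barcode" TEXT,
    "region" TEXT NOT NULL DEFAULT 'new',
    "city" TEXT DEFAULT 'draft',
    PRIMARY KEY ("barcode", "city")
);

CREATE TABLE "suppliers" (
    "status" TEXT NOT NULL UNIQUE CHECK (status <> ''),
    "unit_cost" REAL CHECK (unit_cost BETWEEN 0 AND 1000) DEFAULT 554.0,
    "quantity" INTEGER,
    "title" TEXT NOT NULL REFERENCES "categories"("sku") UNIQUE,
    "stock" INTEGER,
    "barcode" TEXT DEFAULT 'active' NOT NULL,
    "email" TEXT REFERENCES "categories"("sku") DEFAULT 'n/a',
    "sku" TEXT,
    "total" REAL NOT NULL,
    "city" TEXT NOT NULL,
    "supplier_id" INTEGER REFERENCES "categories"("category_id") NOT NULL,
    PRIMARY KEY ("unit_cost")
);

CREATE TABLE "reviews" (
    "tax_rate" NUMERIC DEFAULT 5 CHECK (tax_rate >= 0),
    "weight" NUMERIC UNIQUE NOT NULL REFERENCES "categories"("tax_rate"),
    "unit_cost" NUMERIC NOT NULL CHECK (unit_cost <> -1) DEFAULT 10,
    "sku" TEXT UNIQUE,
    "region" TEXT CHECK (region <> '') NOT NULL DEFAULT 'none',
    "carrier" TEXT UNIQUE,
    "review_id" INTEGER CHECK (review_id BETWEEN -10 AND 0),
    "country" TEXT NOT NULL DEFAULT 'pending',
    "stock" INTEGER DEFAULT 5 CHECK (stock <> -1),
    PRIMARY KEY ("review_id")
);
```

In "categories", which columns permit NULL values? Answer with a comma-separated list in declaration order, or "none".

city, total

- sku: declared NOT NULL → not nullable.
- city: DEFAULT only fills an omitted column; an explicit NULL is still allowed → nullable.
- rating: declared NOT NULL → not nullable.
- category_id: part of the PRIMARY KEY, which implies NOT NULL → not nullable.
- total: CHECK does not forbid NULL (a CHECK constraint passes when its expression is NULL) → nullable.
- tax_rate: declared NOT NULL → not nullable.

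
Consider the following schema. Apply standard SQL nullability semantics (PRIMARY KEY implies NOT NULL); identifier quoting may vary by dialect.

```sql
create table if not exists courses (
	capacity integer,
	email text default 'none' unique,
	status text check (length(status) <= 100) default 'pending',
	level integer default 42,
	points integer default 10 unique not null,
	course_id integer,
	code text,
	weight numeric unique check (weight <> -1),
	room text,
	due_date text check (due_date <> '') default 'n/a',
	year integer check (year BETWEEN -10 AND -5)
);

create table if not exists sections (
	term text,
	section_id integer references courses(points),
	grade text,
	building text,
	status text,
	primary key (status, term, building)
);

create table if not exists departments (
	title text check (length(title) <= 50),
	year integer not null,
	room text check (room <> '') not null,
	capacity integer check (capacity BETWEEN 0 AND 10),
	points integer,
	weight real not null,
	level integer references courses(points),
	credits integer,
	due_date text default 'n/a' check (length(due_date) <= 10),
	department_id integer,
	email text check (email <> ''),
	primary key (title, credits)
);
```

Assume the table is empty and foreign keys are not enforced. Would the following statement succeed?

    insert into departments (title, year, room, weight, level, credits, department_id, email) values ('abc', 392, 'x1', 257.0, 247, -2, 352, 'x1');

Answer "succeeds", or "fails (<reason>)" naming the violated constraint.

succeeds

NOT NULL columns: credits is supplied; room is supplied; title is supplied; weight is supplied; year is supplied.
CHECK constraints: 'abc' satisfies (length(title) <= 50); 'x1' satisfies (room <> ''); 'x1' satisfies (email <> '').
No constraint is violated.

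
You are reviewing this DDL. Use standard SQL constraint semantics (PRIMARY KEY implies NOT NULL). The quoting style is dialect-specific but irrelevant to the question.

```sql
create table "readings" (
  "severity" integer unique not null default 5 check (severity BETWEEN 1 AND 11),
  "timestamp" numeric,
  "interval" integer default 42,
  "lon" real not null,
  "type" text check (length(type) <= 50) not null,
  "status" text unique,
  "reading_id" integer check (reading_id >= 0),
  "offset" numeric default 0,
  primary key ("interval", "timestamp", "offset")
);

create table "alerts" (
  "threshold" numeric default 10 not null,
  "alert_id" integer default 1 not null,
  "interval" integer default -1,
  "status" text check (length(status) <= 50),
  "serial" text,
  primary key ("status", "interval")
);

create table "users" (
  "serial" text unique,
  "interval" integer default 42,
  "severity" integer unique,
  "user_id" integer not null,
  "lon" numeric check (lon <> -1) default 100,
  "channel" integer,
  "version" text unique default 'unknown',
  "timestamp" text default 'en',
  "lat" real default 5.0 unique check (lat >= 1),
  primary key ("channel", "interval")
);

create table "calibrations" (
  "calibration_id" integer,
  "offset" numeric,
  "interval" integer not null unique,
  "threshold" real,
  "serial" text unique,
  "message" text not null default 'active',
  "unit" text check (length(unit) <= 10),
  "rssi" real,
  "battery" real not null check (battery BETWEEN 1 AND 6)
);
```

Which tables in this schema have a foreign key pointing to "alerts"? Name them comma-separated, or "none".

No REFERENCES clause anywhere in the schema names alerts.

none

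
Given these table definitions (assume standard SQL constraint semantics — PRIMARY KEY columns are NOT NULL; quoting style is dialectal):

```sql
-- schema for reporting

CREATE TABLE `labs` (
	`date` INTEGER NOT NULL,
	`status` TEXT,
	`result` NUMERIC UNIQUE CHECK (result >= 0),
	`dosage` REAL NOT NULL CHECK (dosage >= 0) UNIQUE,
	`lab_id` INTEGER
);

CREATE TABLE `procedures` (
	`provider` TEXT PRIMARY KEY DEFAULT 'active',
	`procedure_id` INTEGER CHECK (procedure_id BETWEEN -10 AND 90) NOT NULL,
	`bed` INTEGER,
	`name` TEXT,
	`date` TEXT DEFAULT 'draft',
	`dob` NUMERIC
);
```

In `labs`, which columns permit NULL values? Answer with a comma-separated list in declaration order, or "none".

status, result, lab_id

- date: declared NOT NULL → not nullable.
- status: no NOT NULL constraint applies → nullable.
- result: CHECK does not forbid NULL (a CHECK constraint passes when its expression is NULL) → nullable.
- dosage: declared NOT NULL → not nullable.
- lab_id: no NOT NULL constraint applies → nullable.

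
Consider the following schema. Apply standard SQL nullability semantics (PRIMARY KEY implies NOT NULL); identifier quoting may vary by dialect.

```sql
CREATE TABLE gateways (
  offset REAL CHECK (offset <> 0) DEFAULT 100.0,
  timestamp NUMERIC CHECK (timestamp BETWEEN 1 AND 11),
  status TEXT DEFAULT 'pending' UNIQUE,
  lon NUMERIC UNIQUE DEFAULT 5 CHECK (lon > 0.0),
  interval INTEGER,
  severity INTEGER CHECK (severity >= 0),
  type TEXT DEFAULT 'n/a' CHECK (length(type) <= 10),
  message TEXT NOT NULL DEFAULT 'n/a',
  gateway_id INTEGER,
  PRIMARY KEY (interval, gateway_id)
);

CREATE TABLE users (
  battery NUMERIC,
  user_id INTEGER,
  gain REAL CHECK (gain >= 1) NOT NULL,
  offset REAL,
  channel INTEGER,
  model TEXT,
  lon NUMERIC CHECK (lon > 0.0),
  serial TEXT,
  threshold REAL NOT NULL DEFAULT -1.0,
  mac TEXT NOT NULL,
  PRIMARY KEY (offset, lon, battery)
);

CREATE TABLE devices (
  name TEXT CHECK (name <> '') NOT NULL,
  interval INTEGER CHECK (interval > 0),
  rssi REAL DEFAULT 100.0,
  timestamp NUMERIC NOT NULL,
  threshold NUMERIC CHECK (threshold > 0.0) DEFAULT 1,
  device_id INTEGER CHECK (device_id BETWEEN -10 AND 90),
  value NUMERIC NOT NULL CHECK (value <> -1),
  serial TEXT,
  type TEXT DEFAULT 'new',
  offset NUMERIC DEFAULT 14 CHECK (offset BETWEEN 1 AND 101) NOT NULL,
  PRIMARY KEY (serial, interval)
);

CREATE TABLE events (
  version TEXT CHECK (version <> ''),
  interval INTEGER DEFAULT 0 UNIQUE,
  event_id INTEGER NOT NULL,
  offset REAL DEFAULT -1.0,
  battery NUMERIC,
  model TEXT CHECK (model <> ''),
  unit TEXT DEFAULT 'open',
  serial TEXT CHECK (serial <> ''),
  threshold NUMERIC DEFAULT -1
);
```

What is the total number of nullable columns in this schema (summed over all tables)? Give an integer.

gateways: 6 nullable (offset, timestamp, status, lon, severity, type — PK (interval, gateway_id) and explicit NOT NULL columns excluded).
users: 4 nullable (user_id, channel, model, serial — PK (offset, lon, battery) and explicit NOT NULL columns excluded).
devices: 4 nullable (rssi, threshold, device_id, type — PK (serial, interval) and explicit NOT NULL columns excluded).
events: 8 nullable (version, interval, offset, battery, model, unit, serial, threshold — PK none and explicit NOT NULL columns excluded).
Total: 6 + 4 + 4 + 8 = 22.

22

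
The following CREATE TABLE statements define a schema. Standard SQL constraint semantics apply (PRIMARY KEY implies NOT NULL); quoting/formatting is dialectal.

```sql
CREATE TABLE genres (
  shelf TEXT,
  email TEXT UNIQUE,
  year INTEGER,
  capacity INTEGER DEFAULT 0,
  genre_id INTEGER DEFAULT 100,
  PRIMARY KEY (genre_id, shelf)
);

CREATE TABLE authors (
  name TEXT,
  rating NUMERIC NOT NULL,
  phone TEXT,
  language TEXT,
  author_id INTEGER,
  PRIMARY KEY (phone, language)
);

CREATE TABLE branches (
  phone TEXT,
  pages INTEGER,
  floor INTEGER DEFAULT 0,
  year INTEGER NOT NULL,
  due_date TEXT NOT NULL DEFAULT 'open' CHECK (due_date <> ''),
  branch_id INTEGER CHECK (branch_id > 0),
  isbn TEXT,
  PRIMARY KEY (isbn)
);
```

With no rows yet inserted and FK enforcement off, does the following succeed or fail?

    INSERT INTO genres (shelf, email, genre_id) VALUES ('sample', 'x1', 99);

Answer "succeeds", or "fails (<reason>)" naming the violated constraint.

succeeds

NOT NULL columns: genre_id is supplied; shelf is supplied.
No constraint is violated.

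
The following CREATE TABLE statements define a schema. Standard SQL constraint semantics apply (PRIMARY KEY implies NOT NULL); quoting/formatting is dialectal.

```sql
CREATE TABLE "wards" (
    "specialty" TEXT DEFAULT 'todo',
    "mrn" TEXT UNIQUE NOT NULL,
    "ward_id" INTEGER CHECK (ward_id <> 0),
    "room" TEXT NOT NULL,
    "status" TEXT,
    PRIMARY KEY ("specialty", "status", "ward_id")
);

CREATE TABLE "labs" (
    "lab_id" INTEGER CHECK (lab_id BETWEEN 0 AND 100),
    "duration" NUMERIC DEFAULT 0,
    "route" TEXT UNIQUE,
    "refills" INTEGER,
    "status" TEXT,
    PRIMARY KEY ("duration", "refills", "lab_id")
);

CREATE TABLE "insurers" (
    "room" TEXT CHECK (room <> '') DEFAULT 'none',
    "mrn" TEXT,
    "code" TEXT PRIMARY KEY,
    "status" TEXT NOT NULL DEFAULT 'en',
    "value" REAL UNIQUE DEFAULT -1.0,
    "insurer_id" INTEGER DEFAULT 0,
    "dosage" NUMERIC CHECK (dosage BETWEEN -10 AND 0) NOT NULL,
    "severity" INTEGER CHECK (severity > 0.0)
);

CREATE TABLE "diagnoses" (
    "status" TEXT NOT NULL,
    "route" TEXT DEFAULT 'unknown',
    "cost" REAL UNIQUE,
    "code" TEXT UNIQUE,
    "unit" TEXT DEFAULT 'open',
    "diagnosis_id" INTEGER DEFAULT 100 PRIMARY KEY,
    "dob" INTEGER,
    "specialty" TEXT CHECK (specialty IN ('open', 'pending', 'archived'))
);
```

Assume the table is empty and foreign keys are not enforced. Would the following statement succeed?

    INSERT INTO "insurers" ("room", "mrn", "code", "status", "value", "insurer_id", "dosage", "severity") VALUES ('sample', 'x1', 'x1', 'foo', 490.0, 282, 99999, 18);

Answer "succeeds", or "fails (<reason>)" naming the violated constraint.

The value 99999 for dosage violates CHECK (dosage BETWEEN -10 AND 0).

fails (CHECK on dosage)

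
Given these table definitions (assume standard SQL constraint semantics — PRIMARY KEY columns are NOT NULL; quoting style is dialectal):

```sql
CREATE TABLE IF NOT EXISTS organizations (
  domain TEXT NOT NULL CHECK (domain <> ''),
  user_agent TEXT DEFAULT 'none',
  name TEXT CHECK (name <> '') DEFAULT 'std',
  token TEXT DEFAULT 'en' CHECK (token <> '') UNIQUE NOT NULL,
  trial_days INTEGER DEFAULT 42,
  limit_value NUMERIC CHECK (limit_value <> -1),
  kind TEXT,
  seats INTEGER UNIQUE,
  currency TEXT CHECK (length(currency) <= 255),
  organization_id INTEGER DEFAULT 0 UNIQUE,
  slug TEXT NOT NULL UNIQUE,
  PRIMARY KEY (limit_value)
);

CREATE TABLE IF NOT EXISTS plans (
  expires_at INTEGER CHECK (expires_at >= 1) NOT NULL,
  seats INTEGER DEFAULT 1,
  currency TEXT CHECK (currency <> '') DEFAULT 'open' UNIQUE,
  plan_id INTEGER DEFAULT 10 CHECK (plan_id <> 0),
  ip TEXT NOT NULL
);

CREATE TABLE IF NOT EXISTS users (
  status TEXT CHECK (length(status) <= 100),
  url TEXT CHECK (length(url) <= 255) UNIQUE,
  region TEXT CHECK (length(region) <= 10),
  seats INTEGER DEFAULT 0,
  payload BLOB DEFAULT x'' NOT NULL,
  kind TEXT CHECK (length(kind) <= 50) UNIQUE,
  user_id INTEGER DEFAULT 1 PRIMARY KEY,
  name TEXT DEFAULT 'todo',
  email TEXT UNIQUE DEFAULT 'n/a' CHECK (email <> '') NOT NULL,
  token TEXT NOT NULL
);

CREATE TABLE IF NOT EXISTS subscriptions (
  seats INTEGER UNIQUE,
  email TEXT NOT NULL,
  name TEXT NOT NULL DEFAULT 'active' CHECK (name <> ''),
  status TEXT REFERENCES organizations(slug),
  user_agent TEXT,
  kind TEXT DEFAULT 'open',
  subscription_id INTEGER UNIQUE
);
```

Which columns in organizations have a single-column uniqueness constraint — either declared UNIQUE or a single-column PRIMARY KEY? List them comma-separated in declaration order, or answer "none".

- domain: no UNIQUE or single-column PK constraint.
- user_agent: no UNIQUE or single-column PK constraint.
- name: no UNIQUE or single-column PK constraint.
- token: declared UNIQUE → unique.
- trial_days: no UNIQUE or single-column PK constraint.
- limit_value: single-column PRIMARY KEY → unique.
- kind: no UNIQUE or single-column PK constraint.
- seats: declared UNIQUE → unique.
- currency: no UNIQUE or single-column PK constraint.
- organization_id: declared UNIQUE → unique.
- slug: declared UNIQUE → unique.

token, limit_value, seats, organization_id, slug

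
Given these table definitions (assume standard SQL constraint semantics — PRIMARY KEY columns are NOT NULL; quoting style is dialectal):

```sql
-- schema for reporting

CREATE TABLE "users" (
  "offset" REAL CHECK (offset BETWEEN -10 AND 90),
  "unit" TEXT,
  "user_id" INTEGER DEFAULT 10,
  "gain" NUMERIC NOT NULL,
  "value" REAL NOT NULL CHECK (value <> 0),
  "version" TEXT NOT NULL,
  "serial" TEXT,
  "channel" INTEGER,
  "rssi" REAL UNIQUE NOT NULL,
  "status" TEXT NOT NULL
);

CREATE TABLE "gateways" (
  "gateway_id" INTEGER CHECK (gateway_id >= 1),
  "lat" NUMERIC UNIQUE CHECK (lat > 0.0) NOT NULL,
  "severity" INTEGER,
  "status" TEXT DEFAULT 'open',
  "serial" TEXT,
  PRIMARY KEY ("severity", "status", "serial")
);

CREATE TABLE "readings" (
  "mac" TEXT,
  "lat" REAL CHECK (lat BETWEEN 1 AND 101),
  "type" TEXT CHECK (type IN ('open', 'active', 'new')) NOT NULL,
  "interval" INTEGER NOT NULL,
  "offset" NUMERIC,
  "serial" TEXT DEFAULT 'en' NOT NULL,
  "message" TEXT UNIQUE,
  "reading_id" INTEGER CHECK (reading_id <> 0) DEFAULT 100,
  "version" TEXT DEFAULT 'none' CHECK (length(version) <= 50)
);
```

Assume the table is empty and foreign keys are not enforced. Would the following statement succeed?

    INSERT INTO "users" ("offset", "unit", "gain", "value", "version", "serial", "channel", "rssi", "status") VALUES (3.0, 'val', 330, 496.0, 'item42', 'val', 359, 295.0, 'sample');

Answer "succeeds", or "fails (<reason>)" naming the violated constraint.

NOT NULL columns: gain is supplied; rssi is supplied; status is supplied; value is supplied; version is supplied.
CHECK constraints: 3.0 satisfies (offset BETWEEN -10 AND 90); 496.0 satisfies (value <> 0).
No constraint is violated.

succeeds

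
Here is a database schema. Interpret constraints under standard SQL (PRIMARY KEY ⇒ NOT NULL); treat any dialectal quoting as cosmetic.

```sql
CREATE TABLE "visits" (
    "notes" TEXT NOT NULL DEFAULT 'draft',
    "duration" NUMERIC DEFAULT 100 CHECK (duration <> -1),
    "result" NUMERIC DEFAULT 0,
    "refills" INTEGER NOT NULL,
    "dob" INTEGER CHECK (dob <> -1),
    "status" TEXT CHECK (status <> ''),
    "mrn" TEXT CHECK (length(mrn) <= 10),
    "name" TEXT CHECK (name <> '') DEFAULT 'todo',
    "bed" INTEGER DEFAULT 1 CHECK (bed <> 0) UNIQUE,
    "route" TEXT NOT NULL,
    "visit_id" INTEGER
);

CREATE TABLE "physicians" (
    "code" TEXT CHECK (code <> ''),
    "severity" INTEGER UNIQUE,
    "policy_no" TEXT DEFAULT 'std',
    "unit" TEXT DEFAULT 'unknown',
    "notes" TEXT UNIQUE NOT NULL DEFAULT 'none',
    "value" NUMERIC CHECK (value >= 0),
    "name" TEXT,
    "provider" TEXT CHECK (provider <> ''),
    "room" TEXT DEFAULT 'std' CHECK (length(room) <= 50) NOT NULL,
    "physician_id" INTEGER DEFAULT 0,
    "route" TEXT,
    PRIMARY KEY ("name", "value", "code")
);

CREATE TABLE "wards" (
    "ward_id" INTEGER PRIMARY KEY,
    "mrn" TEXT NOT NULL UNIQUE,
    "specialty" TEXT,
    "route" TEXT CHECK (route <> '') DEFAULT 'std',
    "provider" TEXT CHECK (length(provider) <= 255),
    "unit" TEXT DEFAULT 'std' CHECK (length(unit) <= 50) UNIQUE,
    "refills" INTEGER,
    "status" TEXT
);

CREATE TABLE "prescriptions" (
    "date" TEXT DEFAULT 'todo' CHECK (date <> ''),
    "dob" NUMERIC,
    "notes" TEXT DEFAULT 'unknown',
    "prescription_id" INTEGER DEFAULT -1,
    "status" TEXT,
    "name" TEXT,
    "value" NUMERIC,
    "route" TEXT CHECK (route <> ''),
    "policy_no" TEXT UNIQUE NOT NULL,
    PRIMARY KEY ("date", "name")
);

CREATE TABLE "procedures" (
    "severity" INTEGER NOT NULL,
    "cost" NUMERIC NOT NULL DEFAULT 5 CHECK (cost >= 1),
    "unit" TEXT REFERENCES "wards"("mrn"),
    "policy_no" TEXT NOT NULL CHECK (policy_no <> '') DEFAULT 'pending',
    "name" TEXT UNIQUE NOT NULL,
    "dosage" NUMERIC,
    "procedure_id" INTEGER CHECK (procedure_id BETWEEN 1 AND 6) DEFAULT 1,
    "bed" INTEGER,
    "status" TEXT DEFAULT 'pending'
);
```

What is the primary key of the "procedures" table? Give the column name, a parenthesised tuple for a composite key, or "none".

No column is declared PRIMARY KEY inline, and there is no table-level PRIMARY KEY clause in procedures.

none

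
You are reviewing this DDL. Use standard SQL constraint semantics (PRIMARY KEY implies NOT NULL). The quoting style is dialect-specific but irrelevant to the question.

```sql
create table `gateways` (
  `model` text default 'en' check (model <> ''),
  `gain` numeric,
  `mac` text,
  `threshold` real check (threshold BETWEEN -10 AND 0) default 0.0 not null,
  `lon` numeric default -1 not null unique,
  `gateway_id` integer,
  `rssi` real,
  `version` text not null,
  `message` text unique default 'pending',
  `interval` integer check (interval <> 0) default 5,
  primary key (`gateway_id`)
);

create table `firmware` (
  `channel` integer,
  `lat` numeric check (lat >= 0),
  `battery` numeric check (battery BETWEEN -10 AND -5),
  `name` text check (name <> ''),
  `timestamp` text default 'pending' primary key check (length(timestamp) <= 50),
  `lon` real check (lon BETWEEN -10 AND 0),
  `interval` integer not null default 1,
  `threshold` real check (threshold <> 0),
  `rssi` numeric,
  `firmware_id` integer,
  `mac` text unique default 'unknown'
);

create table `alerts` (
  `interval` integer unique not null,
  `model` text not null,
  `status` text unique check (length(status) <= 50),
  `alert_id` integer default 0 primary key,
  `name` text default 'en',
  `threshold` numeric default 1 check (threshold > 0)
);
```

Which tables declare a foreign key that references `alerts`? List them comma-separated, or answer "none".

No REFERENCES clause anywhere in the schema names alerts.

none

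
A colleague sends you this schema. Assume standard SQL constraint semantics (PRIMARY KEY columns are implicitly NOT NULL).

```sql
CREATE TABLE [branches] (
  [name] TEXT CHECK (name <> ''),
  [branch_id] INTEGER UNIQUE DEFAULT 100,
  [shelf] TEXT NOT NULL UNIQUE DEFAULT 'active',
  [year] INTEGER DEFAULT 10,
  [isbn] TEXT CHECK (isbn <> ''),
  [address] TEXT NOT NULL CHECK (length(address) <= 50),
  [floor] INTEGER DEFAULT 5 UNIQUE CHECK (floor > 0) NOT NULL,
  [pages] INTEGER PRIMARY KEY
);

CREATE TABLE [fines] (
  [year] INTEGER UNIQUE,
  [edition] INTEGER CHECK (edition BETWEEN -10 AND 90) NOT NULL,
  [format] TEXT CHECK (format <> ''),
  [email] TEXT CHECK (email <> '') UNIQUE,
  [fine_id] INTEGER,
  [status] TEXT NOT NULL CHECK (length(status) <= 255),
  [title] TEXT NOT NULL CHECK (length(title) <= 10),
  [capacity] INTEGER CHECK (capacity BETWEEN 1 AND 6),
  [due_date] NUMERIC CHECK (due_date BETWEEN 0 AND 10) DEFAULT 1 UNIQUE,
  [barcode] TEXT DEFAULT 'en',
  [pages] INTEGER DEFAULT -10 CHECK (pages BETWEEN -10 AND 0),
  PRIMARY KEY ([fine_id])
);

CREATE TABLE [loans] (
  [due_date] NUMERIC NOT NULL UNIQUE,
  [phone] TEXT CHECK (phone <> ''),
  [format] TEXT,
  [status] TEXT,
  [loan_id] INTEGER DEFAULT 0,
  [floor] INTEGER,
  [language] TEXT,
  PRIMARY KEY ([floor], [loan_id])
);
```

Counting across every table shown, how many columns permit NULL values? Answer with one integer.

branches: 4 nullable (name, branch_id, year, isbn — PK (pages) and explicit NOT NULL columns excluded).
fines: 7 nullable (year, format, email, capacity, due_date, barcode, pages — PK (fine_id) and explicit NOT NULL columns excluded).
loans: 4 nullable (phone, format, status, language — PK (floor, loan_id) and explicit NOT NULL columns excluded).
Total: 4 + 7 + 4 = 15.

15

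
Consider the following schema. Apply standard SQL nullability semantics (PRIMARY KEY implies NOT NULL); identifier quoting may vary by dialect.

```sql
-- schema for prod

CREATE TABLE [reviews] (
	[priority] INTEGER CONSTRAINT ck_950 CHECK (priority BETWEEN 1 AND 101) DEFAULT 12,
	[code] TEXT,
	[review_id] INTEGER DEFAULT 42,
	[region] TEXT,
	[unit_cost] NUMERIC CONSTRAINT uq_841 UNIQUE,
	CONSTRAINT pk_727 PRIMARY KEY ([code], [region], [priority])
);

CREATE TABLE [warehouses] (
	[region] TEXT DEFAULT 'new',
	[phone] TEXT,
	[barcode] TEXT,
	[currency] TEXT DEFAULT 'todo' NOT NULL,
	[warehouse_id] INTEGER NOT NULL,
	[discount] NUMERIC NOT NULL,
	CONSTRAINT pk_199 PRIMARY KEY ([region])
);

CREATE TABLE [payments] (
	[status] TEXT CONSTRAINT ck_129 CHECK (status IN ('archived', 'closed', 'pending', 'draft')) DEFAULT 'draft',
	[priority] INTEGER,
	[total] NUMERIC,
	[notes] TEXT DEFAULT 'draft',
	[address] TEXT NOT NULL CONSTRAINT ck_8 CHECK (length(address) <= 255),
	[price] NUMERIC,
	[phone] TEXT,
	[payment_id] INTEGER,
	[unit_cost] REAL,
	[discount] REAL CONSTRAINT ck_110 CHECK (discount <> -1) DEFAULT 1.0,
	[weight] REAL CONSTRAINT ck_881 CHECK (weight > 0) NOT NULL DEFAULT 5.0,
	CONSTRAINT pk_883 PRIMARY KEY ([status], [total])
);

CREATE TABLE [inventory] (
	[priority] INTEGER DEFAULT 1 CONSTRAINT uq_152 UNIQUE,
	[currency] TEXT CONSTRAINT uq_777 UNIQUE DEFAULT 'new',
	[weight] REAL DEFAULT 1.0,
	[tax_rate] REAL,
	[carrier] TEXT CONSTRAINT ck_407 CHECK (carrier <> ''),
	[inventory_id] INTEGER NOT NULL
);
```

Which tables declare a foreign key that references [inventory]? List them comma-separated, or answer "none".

none

No REFERENCES clause anywhere in the schema names inventory.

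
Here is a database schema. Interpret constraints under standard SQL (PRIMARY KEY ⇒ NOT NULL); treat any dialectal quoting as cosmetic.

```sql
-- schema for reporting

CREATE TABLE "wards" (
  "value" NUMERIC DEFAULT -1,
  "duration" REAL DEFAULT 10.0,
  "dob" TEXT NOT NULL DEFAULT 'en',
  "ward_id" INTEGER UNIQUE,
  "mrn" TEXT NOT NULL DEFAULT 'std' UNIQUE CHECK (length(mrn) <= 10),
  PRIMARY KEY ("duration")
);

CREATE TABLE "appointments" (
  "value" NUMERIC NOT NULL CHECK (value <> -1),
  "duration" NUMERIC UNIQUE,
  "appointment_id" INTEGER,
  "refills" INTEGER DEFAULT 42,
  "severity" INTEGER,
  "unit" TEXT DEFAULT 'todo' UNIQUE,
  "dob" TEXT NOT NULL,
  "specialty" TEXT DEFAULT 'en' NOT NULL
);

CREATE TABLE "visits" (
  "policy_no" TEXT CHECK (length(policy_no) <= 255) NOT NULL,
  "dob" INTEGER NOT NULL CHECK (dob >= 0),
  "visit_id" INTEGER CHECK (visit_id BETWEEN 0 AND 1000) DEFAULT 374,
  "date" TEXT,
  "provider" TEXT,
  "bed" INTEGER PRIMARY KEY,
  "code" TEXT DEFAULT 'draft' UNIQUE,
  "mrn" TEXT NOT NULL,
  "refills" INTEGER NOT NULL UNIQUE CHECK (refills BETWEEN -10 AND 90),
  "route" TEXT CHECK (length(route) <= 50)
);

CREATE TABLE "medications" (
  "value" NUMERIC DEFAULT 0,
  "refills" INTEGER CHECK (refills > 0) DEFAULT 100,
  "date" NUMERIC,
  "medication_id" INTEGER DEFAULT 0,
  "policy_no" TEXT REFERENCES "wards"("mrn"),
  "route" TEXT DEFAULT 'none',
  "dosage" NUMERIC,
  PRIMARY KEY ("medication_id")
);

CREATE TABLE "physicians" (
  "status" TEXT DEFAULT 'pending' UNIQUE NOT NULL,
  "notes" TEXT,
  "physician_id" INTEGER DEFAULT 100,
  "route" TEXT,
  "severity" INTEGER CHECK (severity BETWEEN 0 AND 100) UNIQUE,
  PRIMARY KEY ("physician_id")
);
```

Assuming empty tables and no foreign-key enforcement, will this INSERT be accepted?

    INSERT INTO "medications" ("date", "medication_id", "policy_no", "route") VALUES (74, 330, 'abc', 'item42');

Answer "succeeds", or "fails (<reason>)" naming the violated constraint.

succeeds

NOT NULL columns: medication_id is supplied.
No constraint is violated.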